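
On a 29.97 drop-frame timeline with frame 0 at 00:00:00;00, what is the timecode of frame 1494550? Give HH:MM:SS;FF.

13:51:08;06

Each 10-minute DF block holds 10 × 60 × 30 − 9 × 2 = 17982 frames. 1494550 ÷ 17982 → 83 full blocks, remainder 2044.
Within the partial block the first minute is 1800 frames and each further minute 1798, so 1 further minute boundary passed. Total skipped labels = 18 × 83 + 2 × 1 = 1496.
Non-drop label index = 1494550 + 1496 = 1496046; at 30 labels/s that is 13:51:08:06, i.e. DF 13:51:08;06.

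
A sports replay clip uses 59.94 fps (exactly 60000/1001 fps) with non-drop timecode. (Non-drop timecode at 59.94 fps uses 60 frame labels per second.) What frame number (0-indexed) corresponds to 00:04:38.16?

frame 16696

Total seconds to the label: (0 × 3600 + 4 × 60 + 38) = 278.
Frame index = 278 × 60 + 16 = 16696.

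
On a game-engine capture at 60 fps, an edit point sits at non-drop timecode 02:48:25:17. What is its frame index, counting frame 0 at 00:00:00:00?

Total seconds to the label: (2 × 3600 + 48 × 60 + 25) = 10105.
Frame index = 10105 × 60 + 17 = 606317.

frame 606317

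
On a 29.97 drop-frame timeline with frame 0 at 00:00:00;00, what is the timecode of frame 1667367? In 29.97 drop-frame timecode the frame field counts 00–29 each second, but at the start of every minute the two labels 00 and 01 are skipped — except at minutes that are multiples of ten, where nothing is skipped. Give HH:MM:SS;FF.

Ten DF minutes hold 17982 frames, so frame 1667367 lies in block 92 (frames 1654344–1672325) with 13023 frames into that block.
The block's first minute is 1800 frames and the rest 1798 each; 13023 frames reaches minute 7, so 92 × 18 + 7 × 2 = 1670 labels have been skipped so far.
Adding those back, label number 1667367 + 1670 = 1669037 at 30 labels/s is 55634 s + 17 f = 15 h 27 min 14 s frame 17, i.e. 15:27:14;17.

15:27:14;17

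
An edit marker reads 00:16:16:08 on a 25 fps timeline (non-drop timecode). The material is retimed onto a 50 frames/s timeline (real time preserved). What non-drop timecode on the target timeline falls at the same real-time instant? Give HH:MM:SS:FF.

Source frame index: (0×3600 + 16×60 + 16) × 25 + 8 = 24408.
Real time: 24408 / (25) = 24408/25 s.
Target frame: (24408/25) × (50) = 48816.
At 50 labels/s: frame 48816 → 00:16:16:16.

00:16:16:16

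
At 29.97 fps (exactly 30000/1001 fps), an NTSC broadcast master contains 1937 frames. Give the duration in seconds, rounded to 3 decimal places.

Running time = 1937 × 1001/30000 = 1938937/30000 s ≈ 64.631 s.

64.631 seconds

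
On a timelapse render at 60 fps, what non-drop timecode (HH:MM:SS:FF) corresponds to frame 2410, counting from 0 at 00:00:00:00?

00:00:40:10

2410 ÷ 60 = 40 full seconds, remainder 10 frames.
40 s = 0 h 0 min 40 s.
Timecode: 00:00:40:10.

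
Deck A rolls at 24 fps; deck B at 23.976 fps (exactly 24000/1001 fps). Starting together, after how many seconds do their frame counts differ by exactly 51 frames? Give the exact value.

The gap grows by |24000/1001 − 24| = 24/1001 frames per second.
Time for a 51-frame gap: 51 ÷ (24/1001) = 2127.125 s.

2127.125 seconds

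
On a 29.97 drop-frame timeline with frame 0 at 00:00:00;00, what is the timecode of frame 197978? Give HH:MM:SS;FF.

Ten DF minutes hold 17982 frames, so frame 197978 lies in block 11 (frames 197802–215783) with 176 frames into that block.
The block's first minute is 1800 frames and the rest 1798 each; 176 frames reaches minute 0, so 11 × 18 + 0 × 2 = 198 labels have been skipped so far.
Adding those back, label number 197978 + 198 = 198176 at 30 labels/s is 6605 s + 26 f = 1 h 50 min 5 s frame 26, i.e. 01:50:05;26.

01:50:05;26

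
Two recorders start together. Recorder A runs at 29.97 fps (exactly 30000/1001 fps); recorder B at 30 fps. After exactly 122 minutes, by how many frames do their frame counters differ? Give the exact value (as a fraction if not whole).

219600/1001 frames

122 min = 7320 s.
A emits 30000/1001 × 7320 = 219600000/1001 frames; B emits 30 × 7320 = 219600.
Difference = 219600/1001 frames (≈ 219.3806); B is ahead of A.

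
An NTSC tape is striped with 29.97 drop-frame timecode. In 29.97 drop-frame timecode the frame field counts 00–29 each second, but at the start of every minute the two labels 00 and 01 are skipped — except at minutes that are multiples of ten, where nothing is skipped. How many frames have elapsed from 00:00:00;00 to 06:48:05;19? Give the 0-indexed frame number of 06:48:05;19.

733833

Complete 10-minute blocks: 40, each 17982 frames → 719280.
Remaining 8 whole minutes in the current block: 1800 + 7 × 1798 = 14386 frames.
Within the current minute: 5 × 30 + 19 − 2 = 167 (labels ;00/;01 skipped at this minute). Total = 719280 + 14386 + 167 = 733833.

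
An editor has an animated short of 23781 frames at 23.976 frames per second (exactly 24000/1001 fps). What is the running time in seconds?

Running time = 23781 / (24000/1001) = 991.865875 s.

991.865875 seconds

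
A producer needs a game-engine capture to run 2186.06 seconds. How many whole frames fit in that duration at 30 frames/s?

65581 frames

Frames = 2186.06 × 30 = 327909/5 ≈ 65581.8000.
Complete frames: 65581.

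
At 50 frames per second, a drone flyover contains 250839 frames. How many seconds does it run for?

Running time = 250839 / (50) = 5016.78 s.

5016.78 seconds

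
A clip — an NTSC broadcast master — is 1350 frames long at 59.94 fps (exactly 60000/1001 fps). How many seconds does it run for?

Running time = 1350 / (60000/1001) = 22.5225 s.

22.5225 seconds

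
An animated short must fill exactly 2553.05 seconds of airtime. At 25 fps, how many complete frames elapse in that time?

63826 frames

Frames = 2553.05 × 25 = 255305/4 ≈ 63826.2500.
Complete frames: 63826.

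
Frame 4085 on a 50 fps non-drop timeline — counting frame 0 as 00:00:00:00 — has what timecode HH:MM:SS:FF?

00:01:21:35

4085 ÷ 50 = 81 full seconds, remainder 35 frames.
81 s = 0 h 1 min 21 s.
Timecode: 00:01:21:35.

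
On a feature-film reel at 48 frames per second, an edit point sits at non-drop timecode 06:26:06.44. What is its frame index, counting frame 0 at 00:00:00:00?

1112012

Total seconds to the label: (6 × 3600 + 26 × 60 + 6) = 23166.
Frame index = 23166 × 48 + 44 = 1112012.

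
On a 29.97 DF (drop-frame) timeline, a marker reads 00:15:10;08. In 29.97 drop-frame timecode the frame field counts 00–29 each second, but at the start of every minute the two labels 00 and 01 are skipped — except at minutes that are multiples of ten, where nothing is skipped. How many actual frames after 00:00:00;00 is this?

As if non-drop at 30 labels/s: (0 × 3600 + 15 × 60 + 10) × 30 + 8 = 27308.
Minute boundaries passed: 15; those not divisible by 10: 15 − 1 = 14; dropped labels = 2 × 14 = 28.
Actual frame index = 27308 − 28 = 27280.

27280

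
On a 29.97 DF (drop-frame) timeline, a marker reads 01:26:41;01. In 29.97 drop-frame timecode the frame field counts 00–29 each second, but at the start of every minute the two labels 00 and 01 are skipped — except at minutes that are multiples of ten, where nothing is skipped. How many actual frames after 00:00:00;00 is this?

As if non-drop at 30 labels/s: (1 × 3600 + 26 × 60 + 41) × 30 + 1 = 156031.
Minute boundaries passed: 86; those not divisible by 10: 86 − 8 = 78; dropped labels = 2 × 78 = 156.
Actual frame index = 156031 − 156 = 155875.

155875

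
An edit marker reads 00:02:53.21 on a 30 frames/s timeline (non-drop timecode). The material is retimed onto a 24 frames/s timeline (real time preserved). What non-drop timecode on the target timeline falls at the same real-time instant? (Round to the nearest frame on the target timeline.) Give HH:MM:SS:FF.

00:02:53:17

Source frame index: (0×3600 + 2×60 + 53) × 30 + 21 = 5211.
Real time: 5211 / (30) = 1737/10 s.
Target frame: (1737/10) × (24) = 20844/5 ≈ 4168.800 → 4169.
At 24 labels/s: frame 4169 → 00:02:53:17.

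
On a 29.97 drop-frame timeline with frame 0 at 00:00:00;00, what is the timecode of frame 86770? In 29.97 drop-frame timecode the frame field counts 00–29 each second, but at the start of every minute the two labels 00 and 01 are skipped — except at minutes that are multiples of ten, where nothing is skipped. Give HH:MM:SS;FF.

Each 10-minute DF block holds 10 × 60 × 30 − 9 × 2 = 17982 frames. 86770 ÷ 17982 → 4 full blocks, remainder 14842.
Within the partial block the first minute is 1800 frames and each further minute 1798, so 8 further minute boundaries passed. Total skipped labels = 18 × 4 + 2 × 8 = 88.
Non-drop label index = 86770 + 88 = 86858; at 30 labels/s that is 00:48:15:08, i.e. DF 00:48:15;08.

00:48:15;08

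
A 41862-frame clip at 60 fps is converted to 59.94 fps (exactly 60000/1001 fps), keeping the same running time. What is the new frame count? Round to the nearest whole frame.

Frames at target rate = 41862 × (60000/1001) / (60) = 41862000/1001 ≈ 41820.180.
Nearest whole frame: 41820.

41820 frames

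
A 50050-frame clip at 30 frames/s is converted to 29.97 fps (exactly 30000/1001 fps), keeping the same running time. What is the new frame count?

Target frames = source frames × (target rate / source rate) = 50050 × (30000/1001)/(30) = 50050 × 1000/1001 = 50000.

50000 frames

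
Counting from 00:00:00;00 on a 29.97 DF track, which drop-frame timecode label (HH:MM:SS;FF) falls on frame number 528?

Each 10-minute DF block holds 10 × 60 × 30 − 9 × 2 = 17982 frames. 528 ÷ 17982 → 0 full blocks, remainder 528.
Within the partial block the first minute is 1800 frames and each further minute 1798, so 0 further minute boundaries passed. Total skipped labels = 18 × 0 + 2 × 0 = 0.
Non-drop label index = 528 + 0 = 528; at 30 labels/s that is 00:00:17:18, i.e. DF 00:00:17;18.

00:00:17;18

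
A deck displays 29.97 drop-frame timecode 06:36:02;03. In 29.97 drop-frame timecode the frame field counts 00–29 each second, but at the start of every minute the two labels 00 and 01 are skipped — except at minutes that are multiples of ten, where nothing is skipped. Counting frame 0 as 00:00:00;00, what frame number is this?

712149

Complete 10-minute blocks: 39, each 17982 frames → 701298.
Remaining 6 whole minutes in the current block: 1800 + 5 × 1798 = 10790 frames.
Within the current minute: 2 × 30 + 3 − 2 = 61 (labels ;00/;01 skipped at this minute). Total = 701298 + 10790 + 61 = 712149.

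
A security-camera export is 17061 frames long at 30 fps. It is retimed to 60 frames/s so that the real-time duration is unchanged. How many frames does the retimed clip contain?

34122 frames

Frames at target rate = 17061 × (60) / (30) = 34122.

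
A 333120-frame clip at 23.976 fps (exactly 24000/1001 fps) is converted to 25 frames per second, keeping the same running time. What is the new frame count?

347347 frames

Target frames = source frames × (target rate / source rate) = 333120 × (25)/(24000/1001) = 333120 × 1001/960 = 347347.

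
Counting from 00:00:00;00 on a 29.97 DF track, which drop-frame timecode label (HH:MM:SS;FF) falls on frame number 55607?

Ten DF minutes hold 17982 frames, so frame 55607 lies in block 3 (frames 53946–71927) with 1661 frames into that block.
The block's first minute is 1800 frames and the rest 1798 each; 1661 frames reaches minute 0, so 3 × 18 + 0 × 2 = 54 labels have been skipped so far.
Adding those back, label number 55607 + 54 = 55661 at 30 labels/s is 1855 s + 11 f = 0 h 30 min 55 s frame 11, i.e. 00:30:55;11.

00:30:55;11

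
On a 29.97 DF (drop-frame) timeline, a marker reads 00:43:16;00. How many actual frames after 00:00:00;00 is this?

77802

Complete 10-minute blocks: 4, each 17982 frames → 71928.
Remaining 3 whole minutes in the current block: 1800 + 2 × 1798 = 5396 frames.
Within the current minute: 16 × 30 + 0 − 2 = 478 (labels ;00/;01 skipped at this minute). Total = 71928 + 5396 + 478 = 77802.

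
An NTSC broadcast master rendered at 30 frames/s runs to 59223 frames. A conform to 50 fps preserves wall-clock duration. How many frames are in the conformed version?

Target frames = source frames × (target rate / source rate) = 59223 × (50)/(30) = 59223 × 5/3 = 98705.

98705 frames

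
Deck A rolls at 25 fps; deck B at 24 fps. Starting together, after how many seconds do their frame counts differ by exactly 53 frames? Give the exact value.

53 seconds

The gap grows by |24 − 25| = 1 frame per second.
Time for a 53-frame gap: 53 ÷ (1) = 53 s.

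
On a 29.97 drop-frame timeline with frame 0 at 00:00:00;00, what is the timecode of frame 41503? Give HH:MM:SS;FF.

00:23:04;25

Each 10-minute DF block holds 10 × 60 × 30 − 9 × 2 = 17982 frames. 41503 ÷ 17982 → 2 full blocks, remainder 5539.
Within the partial block the first minute is 1800 frames and each further minute 1798, so 3 further minute boundaries passed. Total skipped labels = 18 × 2 + 2 × 3 = 42.
Non-drop label index = 41503 + 42 = 41545; at 30 labels/s that is 00:23:04:25, i.e. DF 00:23:04;25.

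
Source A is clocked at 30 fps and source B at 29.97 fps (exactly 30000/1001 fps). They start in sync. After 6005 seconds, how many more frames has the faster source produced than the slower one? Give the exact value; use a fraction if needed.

A emits 30 × 6005 = 180150 frames; B emits 30000/1001 × 6005 = 180150000/1001.
Difference = 180150/1001 frames (≈ 179.9700); B is behind A.

180150/1001 frames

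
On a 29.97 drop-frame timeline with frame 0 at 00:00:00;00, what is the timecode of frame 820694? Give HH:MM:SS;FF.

07:36:23;26

Ten DF minutes hold 17982 frames, so frame 820694 lies in block 45 (frames 809190–827171) with 11504 frames into that block.
The block's first minute is 1800 frames and the rest 1798 each; 11504 frames reaches minute 6, so 45 × 18 + 6 × 2 = 822 labels have been skipped so far.
Adding those back, label number 820694 + 822 = 821516 at 30 labels/s is 27383 s + 26 f = 7 h 36 min 23 s frame 26, i.e. 07:36:23;26.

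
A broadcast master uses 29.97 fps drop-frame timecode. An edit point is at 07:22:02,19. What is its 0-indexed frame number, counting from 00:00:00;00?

As if non-drop at 30 labels/s: (7 × 3600 + 22 × 60 + 2) × 30 + 19 = 795679.
Minute boundaries passed: 442; those not divisible by 10: 442 − 44 = 398; dropped labels = 2 × 398 = 796.
Actual frame index = 795679 − 796 = 794883.

794883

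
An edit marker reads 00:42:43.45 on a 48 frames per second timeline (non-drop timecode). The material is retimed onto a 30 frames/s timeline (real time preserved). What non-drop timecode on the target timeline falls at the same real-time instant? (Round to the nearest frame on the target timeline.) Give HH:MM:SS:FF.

Source frame index: (0×3600 + 42×60 + 43) × 48 + 45 = 123069.
Real time: 123069 / (48) = 41023/16 s.
Target frame: (41023/16) × (30) = 615345/8 ≈ 76918.125 → 76918.
At 30 labels/s: frame 76918 → 00:42:43:28.

00:42:43:28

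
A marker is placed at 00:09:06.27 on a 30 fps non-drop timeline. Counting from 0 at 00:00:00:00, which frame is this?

Total seconds to the label: (0 × 3600 + 9 × 60 + 6) = 546.
Frame index = 546 × 30 + 27 = 16407.

16407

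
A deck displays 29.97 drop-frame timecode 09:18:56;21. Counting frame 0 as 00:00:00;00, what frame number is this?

Complete 10-minute blocks: 55, each 17982 frames → 989010.
Remaining 8 whole minutes in the current block: 1800 + 7 × 1798 = 14386 frames.
Within the current minute: 56 × 30 + 21 − 2 = 1699 (labels ;00/;01 skipped at this minute). Total = 989010 + 14386 + 1699 = 1005095.

1005095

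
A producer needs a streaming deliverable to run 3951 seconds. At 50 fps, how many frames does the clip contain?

Frames = 3951 × 50 = 197550.

197550 frames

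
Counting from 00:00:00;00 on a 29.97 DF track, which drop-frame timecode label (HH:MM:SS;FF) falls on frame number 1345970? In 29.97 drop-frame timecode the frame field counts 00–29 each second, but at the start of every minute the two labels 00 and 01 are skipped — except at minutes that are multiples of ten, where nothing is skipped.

Ten DF minutes hold 17982 frames, so frame 1345970 lies in block 74 (frames 1330668–1348649) with 15302 frames into that block.
The block's first minute is 1800 frames and the rest 1798 each; 15302 frames reaches minute 8, so 74 × 18 + 8 × 2 = 1348 labels have been skipped so far.
Adding those back, label number 1345970 + 1348 = 1347318 at 30 labels/s is 44910 s + 18 f = 12 h 28 min 30 s frame 18, i.e. 12:28:30;18.

12:28:30;18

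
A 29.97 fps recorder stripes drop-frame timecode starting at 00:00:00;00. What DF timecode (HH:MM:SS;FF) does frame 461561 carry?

04:16:40;23

Each 10-minute DF block holds 10 × 60 × 30 − 9 × 2 = 17982 frames. 461561 ÷ 17982 → 25 full blocks, remainder 12011.
Within the partial block the first minute is 1800 frames and each further minute 1798, so 6 further minute boundaries passed. Total skipped labels = 18 × 25 + 2 × 6 = 462.
Non-drop label index = 461561 + 462 = 462023; at 30 labels/s that is 04:16:40:23, i.e. DF 04:16:40;23.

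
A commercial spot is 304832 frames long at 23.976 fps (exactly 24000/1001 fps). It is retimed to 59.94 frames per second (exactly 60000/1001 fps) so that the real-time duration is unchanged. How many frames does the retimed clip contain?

Frames at target rate = 304832 × (60000/1001) / (24000/1001) = 762080.

762080 frames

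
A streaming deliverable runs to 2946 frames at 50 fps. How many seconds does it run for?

Running time = 2946 / (50) = 58.92 s.

58.92 seconds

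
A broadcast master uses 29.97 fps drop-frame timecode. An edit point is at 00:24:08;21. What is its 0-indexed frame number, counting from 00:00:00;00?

Complete 10-minute blocks: 2, each 17982 frames → 35964.
Remaining 4 whole minutes in the current block: 1800 + 3 × 1798 = 7194 frames.
Within the current minute: 8 × 30 + 21 − 2 = 259 (labels ;00/;01 skipped at this minute). Total = 35964 + 7194 + 259 = 43417.

43417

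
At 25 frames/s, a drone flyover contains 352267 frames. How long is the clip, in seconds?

14090.68 seconds

Running time = 352267 / (25) = 14090.68 s.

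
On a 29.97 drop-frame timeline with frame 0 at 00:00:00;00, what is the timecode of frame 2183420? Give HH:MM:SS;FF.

20:14:13;16

Each 10-minute DF block holds 10 × 60 × 30 − 9 × 2 = 17982 frames. 2183420 ÷ 17982 → 121 full blocks, remainder 7598.
Within the partial block the first minute is 1800 frames and each further minute 1798, so 4 further minute boundaries passed. Total skipped labels = 18 × 121 + 2 × 4 = 2186.
Non-drop label index = 2183420 + 2186 = 2185606; at 30 labels/s that is 20:14:13:16, i.e. DF 20:14:13;16.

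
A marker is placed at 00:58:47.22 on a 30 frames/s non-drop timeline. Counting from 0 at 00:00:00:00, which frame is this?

Total seconds to the label: (0 × 3600 + 58 × 60 + 47) = 3527.
Frame index = 3527 × 30 + 22 = 105832.

frame 105832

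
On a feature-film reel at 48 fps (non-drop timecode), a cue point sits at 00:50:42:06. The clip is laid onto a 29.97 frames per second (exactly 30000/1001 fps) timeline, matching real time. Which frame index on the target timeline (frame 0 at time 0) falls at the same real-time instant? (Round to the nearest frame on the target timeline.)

Source frame index: (0×3600 + 50×60 + 42) × 48 + 6 = 146022.
Real time: 146022 / (48) = 24337/8 s.
Target frame: (24337/8) × (30000/1001) = 91263750/1001 ≈ 91172.577 → 91173.

frame 91173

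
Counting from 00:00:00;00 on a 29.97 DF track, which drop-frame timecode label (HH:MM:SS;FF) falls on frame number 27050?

Ten DF minutes hold 17982 frames, so frame 27050 lies in block 1 (frames 17982–35963) with 9068 frames into that block.
The block's first minute is 1800 frames and the rest 1798 each; 9068 frames reaches minute 5, so 1 × 18 + 5 × 2 = 28 labels have been skipped so far.
Adding those back, label number 27050 + 28 = 27078 at 30 labels/s is 902 s + 18 f = 0 h 15 min 2 s frame 18, i.e. 00:15:02;18.

00:15:02;18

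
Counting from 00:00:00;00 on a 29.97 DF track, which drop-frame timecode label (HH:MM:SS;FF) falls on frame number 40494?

Each 10-minute DF block holds 10 × 60 × 30 − 9 × 2 = 17982 frames. 40494 ÷ 17982 → 2 full blocks, remainder 4530.
Within the partial block the first minute is 1800 frames and each further minute 1798, so 2 further minute boundaries passed. Total skipped labels = 18 × 2 + 2 × 2 = 40.
Non-drop label index = 40494 + 40 = 40534; at 30 labels/s that is 00:22:31:04, i.e. DF 00:22:31;04.

00:22:31;04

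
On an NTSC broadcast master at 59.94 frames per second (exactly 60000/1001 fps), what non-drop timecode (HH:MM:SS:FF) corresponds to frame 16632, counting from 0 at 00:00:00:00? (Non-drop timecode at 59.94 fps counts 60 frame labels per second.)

16632 ÷ 60 = 277 full seconds, remainder 12 frames.
277 s = 0 h 4 min 37 s.
Timecode: 00:04:37:12.

00:04:37:12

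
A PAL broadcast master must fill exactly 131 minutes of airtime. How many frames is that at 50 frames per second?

393000 frames

131 min = 7860 s.
Frames = 7860 × 50 = 393000.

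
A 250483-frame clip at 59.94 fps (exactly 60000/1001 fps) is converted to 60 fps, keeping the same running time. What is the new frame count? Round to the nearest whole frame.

250733 frames

Frames at target rate = 250483 × (60) / (60000/1001) = 250733483/1000 ≈ 250733.483.
Nearest whole frame: 250733.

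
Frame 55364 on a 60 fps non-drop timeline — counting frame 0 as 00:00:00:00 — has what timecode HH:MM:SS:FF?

00:15:22:44

55364 ÷ 60 = 922 full seconds, remainder 44 frames.
922 s = 0 h 15 min 22 s.
Timecode: 00:15:22:44.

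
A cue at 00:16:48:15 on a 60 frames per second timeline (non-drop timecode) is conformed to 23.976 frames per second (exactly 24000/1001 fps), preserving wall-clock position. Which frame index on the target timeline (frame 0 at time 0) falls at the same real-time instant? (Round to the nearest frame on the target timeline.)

Source frame index: (0×3600 + 16×60 + 48) × 60 + 15 = 60495.
Real time: 60495 / (60) = 4033/4 s.
Target frame: (4033/4) × (24000/1001) = 24198000/1001 ≈ 24173.826 → 24174.

frame 24174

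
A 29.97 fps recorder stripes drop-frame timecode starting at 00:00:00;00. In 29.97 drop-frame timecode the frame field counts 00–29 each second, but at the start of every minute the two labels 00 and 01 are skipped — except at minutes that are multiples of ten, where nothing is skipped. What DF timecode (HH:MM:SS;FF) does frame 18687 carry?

Each 10-minute DF block holds 10 × 60 × 30 − 9 × 2 = 17982 frames. 18687 ÷ 17982 → 1 full block, remainder 705.
Within the partial block the first minute is 1800 frames and each further minute 1798, so 0 further minute boundaries passed. Total skipped labels = 18 × 1 + 2 × 0 = 18.
Non-drop label index = 18687 + 18 = 18705; at 30 labels/s that is 00:10:23:15, i.e. DF 00:10:23;15.

00:10:23;15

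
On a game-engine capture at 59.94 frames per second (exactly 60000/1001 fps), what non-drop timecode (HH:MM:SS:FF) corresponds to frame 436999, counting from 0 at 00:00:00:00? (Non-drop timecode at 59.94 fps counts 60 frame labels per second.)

02:01:23:19

436999 ÷ 60 = 7283 full seconds, remainder 19 frames.
7283 s = 2 h 1 min 23 s.
Timecode: 02:01:23:19.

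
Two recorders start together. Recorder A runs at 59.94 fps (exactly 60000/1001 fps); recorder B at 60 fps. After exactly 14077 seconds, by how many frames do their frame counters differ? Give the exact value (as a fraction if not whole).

A emits 60000/1001 × 14077 = 120660000/143 frames; B emits 60 × 14077 = 844620.
Difference = 120660/143 frames (≈ 843.7762); B is ahead of A.

120660/143 frames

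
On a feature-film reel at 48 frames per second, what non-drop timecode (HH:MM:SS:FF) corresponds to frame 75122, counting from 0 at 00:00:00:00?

75122 ÷ 48 = 1565 full seconds, remainder 2 frames.
1565 s = 0 h 26 min 5 s.
Timecode: 00:26:05:02.

00:26:05:02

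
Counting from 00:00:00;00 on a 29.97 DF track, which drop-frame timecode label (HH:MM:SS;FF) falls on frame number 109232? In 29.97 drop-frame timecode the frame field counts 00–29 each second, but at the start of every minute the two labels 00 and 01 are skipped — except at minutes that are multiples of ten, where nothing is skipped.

01:00:44;20

Ten DF minutes hold 17982 frames, so frame 109232 lies in block 6 (frames 107892–125873) with 1340 frames into that block.
The block's first minute is 1800 frames and the rest 1798 each; 1340 frames reaches minute 0, so 6 × 18 + 0 × 2 = 108 labels have been skipped so far.
Adding those back, label number 109232 + 108 = 109340 at 30 labels/s is 3644 s + 20 f = 1 h 0 min 44 s frame 20, i.e. 01:00:44;20.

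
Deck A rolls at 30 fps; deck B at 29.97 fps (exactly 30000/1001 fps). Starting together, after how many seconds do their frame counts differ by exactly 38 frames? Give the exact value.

19019/15 seconds

The gap grows by |30000/1001 − 30| = 30/1001 frames per second.
Time for a 38-frame gap: 38 ÷ (30/1001) = 19019/15 s.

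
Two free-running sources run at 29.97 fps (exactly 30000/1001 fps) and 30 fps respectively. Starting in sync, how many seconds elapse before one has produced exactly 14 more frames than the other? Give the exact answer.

7007/15 seconds

The gap grows by |30 − 30000/1001| = 30/1001 frames per second.
Time for a 14-frame gap: 14 ÷ (30/1001) = 7007/15 s.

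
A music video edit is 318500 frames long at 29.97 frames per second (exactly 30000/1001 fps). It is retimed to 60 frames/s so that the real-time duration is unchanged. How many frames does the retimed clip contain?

Target frames = source frames × (target rate / source rate) = 318500 × (60)/(30000/1001) = 318500 × 1001/500 = 637637.

637637 frames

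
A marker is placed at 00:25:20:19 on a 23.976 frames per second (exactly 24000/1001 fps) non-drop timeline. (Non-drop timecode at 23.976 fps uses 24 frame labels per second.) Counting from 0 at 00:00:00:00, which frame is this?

frame 36499

Total seconds to the label: (0 × 3600 + 25 × 60 + 20) = 1520.
Frame index = 1520 × 24 + 19 = 36499.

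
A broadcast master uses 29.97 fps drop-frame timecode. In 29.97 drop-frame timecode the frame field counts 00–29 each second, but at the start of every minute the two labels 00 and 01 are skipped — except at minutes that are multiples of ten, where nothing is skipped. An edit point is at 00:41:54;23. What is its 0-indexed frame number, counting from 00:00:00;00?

Complete 10-minute blocks: 4, each 17982 frames → 71928.
Remaining 1 whole minute in the current block: 1800 + 0 × 1798 = 1800 frames.
Within the current minute: 54 × 30 + 23 − 2 = 1641 (labels ;00/;01 skipped at this minute). Total = 71928 + 1800 + 1641 = 75369.

75369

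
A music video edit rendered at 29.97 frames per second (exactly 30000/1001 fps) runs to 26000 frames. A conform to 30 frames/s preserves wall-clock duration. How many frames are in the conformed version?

26026 frames

Target frames = source frames × (target rate / source rate) = 26000 × (30)/(30000/1001) = 26000 × 1001/1000 = 26026.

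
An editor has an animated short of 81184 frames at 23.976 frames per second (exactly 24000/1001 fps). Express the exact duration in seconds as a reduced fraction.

Running time = 81184 ÷ (24000/1001) = 81184 × 1001/24000 = 2539537/750 s.

2539537/750 seconds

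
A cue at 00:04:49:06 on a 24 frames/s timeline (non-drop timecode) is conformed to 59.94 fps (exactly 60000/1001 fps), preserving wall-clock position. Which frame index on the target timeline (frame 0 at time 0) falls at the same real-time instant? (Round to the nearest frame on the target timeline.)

Source frame index: (0×3600 + 4×60 + 49) × 24 + 6 = 6942.
Real time: 6942 / (24) = 1157/4 s.
Target frame: (1157/4) × (60000/1001) = 1335000/77 ≈ 17337.662 → 17338.

frame 17338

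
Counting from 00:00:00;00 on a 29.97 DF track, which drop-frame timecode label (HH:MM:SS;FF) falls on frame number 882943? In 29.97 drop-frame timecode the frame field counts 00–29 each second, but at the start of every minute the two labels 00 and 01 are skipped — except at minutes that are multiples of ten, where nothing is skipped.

Each 10-minute DF block holds 10 × 60 × 30 − 9 × 2 = 17982 frames. 882943 ÷ 17982 → 49 full blocks, remainder 1825.
Within the partial block the first minute is 1800 frames and each further minute 1798, so 1 further minute boundary passed. Total skipped labels = 18 × 49 + 2 × 1 = 884.
Non-drop label index = 882943 + 884 = 883827; at 30 labels/s that is 08:11:00:27, i.e. DF 08:11:00;27.

08:11:00;27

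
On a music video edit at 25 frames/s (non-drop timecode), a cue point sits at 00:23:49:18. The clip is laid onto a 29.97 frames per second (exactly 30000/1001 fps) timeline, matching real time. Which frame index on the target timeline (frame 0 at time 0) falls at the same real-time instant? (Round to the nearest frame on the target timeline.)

frame 42849

Source frame index: (0×3600 + 23×60 + 49) × 25 + 18 = 35743.
Real time: 35743 / (25) = 35743/25 s.
Target frame: (35743/25) × (30000/1001) = 42891600/1001 ≈ 42848.751 → 42849.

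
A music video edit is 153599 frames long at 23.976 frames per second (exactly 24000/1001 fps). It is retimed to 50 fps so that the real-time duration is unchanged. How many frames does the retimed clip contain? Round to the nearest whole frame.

Frames at target rate = 153599 × (50) / (24000/1001) = 153752599/480 ≈ 320317.915.
Nearest whole frame: 320318.

320318 frames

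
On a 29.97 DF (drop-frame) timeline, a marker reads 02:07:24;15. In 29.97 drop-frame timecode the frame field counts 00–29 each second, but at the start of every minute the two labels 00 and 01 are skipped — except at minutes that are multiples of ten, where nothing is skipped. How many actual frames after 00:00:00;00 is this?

Complete 10-minute blocks: 12, each 17982 frames → 215784.
Remaining 7 whole minutes in the current block: 1800 + 6 × 1798 = 12588 frames.
Within the current minute: 24 × 30 + 15 − 2 = 733 (labels ;00/;01 skipped at this minute). Total = 215784 + 12588 + 733 = 229105.

229105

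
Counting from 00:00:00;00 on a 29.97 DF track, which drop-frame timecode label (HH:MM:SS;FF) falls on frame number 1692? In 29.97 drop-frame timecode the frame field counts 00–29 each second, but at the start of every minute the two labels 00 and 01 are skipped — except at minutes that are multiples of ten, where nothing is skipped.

Each 10-minute DF block holds 10 × 60 × 30 − 9 × 2 = 17982 frames. 1692 ÷ 17982 → 0 full blocks, remainder 1692.
Within the partial block the first minute is 1800 frames and each further minute 1798, so 0 further minute boundaries passed. Total skipped labels = 18 × 0 + 2 × 0 = 0.
Non-drop label index = 1692 + 0 = 1692; at 30 labels/s that is 00:00:56:12, i.e. DF 00:00:56;12.

00:00:56;12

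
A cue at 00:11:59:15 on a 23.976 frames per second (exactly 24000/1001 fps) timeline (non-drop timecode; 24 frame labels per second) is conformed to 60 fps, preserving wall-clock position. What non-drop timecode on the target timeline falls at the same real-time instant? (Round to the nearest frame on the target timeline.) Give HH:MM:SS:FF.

00:12:00:21

Source frame index: (0×3600 + 11×60 + 59) × 24 + 15 = 17271.
Real time: 17271 / (24000/1001) = 5762757/8000 s.
Target frame: (5762757/8000) × (60) = 17288271/400 ≈ 43220.677 → 43221.
At 60 labels/s: frame 43221 → 00:12:00:21.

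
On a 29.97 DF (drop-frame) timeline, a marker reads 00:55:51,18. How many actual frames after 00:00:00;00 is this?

100448

Complete 10-minute blocks: 5, each 17982 frames → 89910.
Remaining 5 whole minutes in the current block: 1800 + 4 × 1798 = 8992 frames.
Within the current minute: 51 × 30 + 18 − 2 = 1546 (labels ;00/;01 skipped at this minute). Total = 89910 + 8992 + 1546 = 100448.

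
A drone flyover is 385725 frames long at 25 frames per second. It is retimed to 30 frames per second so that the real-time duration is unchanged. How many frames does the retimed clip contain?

Target frames = source frames × (target rate / source rate) = 385725 × (30)/(25) = 385725 × 6/5 = 462870.

462870 frames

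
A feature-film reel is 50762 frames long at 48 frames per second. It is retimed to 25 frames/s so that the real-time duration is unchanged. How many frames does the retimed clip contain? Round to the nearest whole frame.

Frames at target rate = 50762 × (25) / (48) = 634525/24 ≈ 26438.542.
Nearest whole frame: 26439.

26439 frames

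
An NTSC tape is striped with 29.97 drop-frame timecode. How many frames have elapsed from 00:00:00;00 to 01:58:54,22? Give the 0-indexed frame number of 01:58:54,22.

213828

As if non-drop at 30 labels/s: (1 × 3600 + 58 × 60 + 54) × 30 + 22 = 214042.
Minute boundaries passed: 118; those not divisible by 10: 118 − 11 = 107; dropped labels = 2 × 107 = 214.
Actual frame index = 214042 − 214 = 213828.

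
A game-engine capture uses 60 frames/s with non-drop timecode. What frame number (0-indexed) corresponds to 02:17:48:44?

frame 496124

Total seconds to the label: (2 × 3600 + 17 × 60 + 48) = 8268.
Frame index = 8268 × 60 + 44 = 496124.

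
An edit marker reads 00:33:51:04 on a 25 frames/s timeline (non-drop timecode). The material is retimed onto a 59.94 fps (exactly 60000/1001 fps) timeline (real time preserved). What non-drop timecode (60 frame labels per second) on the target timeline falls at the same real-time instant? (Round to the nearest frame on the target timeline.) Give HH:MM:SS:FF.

Source frame index: (0×3600 + 33×60 + 51) × 25 + 4 = 50779.
Real time: 50779 / (25) = 50779/25 s.
Target frame: (50779/25) × (60000/1001) = 121869600/1001 ≈ 121747.852 → 121748.
At 60 labels/s: frame 121748 → 00:33:49:08.

00:33:49:08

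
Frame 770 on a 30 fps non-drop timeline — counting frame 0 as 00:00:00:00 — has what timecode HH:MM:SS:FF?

00:00:25:20

770 ÷ 30 = 25 full seconds, remainder 20 frames.
25 s = 0 h 0 min 25 s.
Timecode: 00:00:25:20.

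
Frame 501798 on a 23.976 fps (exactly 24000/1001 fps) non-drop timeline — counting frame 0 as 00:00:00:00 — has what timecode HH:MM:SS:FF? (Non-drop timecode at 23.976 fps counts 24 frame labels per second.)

05:48:28:06

501798 ÷ 24 = 20908 full seconds, remainder 6 frames.
20908 s = 5 h 48 min 28 s.
Timecode: 05:48:28:06.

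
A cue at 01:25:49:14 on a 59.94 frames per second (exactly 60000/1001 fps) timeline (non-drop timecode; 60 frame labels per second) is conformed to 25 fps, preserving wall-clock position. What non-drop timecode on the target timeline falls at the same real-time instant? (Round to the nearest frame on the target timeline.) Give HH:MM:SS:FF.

01:25:54:10

Source frame index: (1×3600 + 25×60 + 49) × 60 + 14 = 308954.
Real time: 308954 / (60000/1001) = 154631477/30000 s.
Target frame: (154631477/30000) × (25) = 154631477/1200 ≈ 128859.564 → 128860.
At 25 labels/s: frame 128860 → 01:25:54:10.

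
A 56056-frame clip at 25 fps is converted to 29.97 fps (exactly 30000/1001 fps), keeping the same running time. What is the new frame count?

Target frames = source frames × (target rate / source rate) = 56056 × (30000/1001)/(25) = 56056 × 1200/1001 = 67200.

67200 frames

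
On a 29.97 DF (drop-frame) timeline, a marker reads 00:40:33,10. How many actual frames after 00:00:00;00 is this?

Complete 10-minute blocks: 4, each 17982 frames → 71928.
Remaining 0 whole minutes in the current block: 0 frames.
Within the current minute: 33 × 30 + 10 = 1000. Total = 71928 + 0 + 1000 = 72928.

72928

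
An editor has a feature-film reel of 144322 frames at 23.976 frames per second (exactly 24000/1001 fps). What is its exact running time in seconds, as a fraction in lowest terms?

Running time = 144322 ÷ (24000/1001) = 144322 × 1001/24000 = 72233161/12000 s.

72233161/12000 seconds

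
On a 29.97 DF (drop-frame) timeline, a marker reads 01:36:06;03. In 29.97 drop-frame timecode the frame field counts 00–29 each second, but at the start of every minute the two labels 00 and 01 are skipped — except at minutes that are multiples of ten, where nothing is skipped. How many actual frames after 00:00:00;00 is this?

As if non-drop at 30 labels/s: (1 × 3600 + 36 × 60 + 6) × 30 + 3 = 172983.
Minute boundaries passed: 96; those not divisible by 10: 96 − 9 = 87; dropped labels = 2 × 87 = 174.
Actual frame index = 172983 − 174 = 172809.

172809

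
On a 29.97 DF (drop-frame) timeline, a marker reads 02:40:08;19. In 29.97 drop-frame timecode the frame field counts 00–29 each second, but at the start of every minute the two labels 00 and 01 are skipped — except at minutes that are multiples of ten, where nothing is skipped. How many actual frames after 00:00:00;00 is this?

Complete 10-minute blocks: 16, each 17982 frames → 287712.
Remaining 0 whole minutes in the current block: 0 frames.
Within the current minute: 8 × 30 + 19 = 259. Total = 287712 + 0 + 259 = 287971.

287971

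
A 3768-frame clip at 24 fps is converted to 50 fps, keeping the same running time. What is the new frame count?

Target frames = source frames × (target rate / source rate) = 3768 × (50)/(24) = 3768 × 25/12 = 7850.

7850 frames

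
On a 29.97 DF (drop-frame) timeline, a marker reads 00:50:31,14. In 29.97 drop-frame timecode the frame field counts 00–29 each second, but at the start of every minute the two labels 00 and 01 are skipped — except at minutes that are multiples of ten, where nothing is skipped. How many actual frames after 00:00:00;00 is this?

Complete 10-minute blocks: 5, each 17982 frames → 89910.
Remaining 0 whole minutes in the current block: 0 frames.
Within the current minute: 31 × 30 + 14 = 944. Total = 89910 + 0 + 944 = 90854.

90854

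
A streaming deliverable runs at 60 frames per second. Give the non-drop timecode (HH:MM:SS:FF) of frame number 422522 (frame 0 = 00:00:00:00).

01:57:22:02

422522 ÷ 60 = 7042 full seconds, remainder 2 frames.
7042 s = 1 h 57 min 22 s.
Timecode: 01:57:22:02.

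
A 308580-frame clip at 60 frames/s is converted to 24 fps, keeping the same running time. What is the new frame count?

123432 frames

Target frames = source frames × (target rate / source rate) = 308580 × (24)/(60) = 308580 × 2/5 = 123432.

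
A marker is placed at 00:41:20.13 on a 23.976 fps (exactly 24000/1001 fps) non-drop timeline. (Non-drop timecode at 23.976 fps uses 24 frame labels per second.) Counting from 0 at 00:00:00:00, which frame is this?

59533

Total seconds to the label: (0 × 3600 + 41 × 60 + 20) = 2480.
Frame index = 2480 × 24 + 13 = 59533.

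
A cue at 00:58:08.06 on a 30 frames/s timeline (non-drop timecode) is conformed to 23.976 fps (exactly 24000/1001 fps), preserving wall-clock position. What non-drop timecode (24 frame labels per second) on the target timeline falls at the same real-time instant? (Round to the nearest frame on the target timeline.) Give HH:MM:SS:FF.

00:58:04:17

Source frame index: (0×3600 + 58×60 + 8) × 30 + 6 = 104646.
Real time: 104646 / (30) = 17441/5 s.
Target frame: (17441/5) × (24000/1001) = 83716800/1001 ≈ 83633.167 → 83633.
At 24 labels/s: frame 83633 → 00:58:04:17.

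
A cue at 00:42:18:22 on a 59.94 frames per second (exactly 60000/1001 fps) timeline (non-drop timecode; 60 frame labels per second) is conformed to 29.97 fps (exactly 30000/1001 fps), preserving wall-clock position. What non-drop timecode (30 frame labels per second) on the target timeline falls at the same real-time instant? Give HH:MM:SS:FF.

Source frame index: (0×3600 + 42×60 + 18) × 60 + 22 = 152302.
Real time: 152302 / (60000/1001) = 76227151/30000 s.
Target frame: (76227151/30000) × (30000/1001) = 76151.
At 30 labels/s: frame 76151 → 00:42:18:11.

00:42:18:11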